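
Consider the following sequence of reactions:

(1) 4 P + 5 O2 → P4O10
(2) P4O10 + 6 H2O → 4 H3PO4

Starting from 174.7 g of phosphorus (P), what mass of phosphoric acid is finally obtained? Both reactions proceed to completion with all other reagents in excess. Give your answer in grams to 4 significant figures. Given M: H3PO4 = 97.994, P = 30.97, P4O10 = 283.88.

n(P) = 174.70 / 30.97 = 5.6409 mol.
Step 1 gives a 4:1 ratio of P to P4O10, so n(P4O10) = 1.4102 mol.
In step 2 the P4O10:H3PO4 ratio is 1:4, so n(H3PO4) = 5.6409 mol.
Mass of H3PO4 = 5.6409 × 97.994 = 552.78 g.

552.8 g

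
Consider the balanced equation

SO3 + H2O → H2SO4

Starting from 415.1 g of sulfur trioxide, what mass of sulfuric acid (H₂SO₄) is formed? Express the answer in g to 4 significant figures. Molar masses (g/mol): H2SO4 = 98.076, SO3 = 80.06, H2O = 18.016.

n(SO3) = 415.10 g / 80.06 g/mol = 5.1849 mol.
From the equation the SO3:H2SO4 mole ratio is 1:1, so n(H2SO4) = 5.1849 × 1/1 = 5.1849 mol.
Mass of H2SO4 = 5.1849 mol × 98.076 g/mol = 508.51 g.

508.5 g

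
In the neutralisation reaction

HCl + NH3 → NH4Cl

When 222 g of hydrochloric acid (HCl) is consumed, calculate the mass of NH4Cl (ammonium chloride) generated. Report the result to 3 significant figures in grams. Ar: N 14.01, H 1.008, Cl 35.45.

326 g

M(HCl) = 1.008 + 35.45 = 36.458 g/mol.
M(NH4Cl) = 14.01 + 4(1.008) + 35.45 = 53.492 g/mol.
n(HCl) = 222.0 g / 36.458 g/mol = 6.089 mol.
From the equation the HCl:NH4Cl mole ratio is 1:1, so n(NH4Cl) = 6.089 × 1/1 = 6.089 mol.
Mass of NH4Cl = 6.089 mol × 53.492 g/mol = 325.7 g.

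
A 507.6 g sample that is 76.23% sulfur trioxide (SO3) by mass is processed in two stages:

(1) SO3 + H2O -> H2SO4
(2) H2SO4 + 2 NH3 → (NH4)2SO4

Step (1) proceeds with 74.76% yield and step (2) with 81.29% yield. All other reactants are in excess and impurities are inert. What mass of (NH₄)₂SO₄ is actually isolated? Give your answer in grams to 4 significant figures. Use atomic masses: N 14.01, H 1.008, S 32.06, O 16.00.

Pure SO3 = 507.6 × 0.7623 = 386.94 g.
M(SO3) = 32.06 + 3(16.00) = 80.06 g/mol.
M((NH4)2SO4) = 2(14.01) + 8(1.008) + 32.06 + 4(16.00) = 132.144 g/mol.
n(SO3) = 386.94 / 80.06 = 4.8332 mol.
Step 1 (SO3:H2SO4 = 1:1): theoretical n(H2SO4) = 4.8332 mol; at 74.76% yield, n(H2SO4) = 3.6133 mol.
Step 2 (H2SO4:(NH4)2SO4 = 1:1): theoretical n((NH4)2SO4) = 3.6133 mol, so theoretical mass = 3.6133 × 132.144 = 477.47 g.
At 81.29% yield, actual mass of (NH4)2SO4 = 477.47 × 0.8129 = 388.14 g.

388.1 g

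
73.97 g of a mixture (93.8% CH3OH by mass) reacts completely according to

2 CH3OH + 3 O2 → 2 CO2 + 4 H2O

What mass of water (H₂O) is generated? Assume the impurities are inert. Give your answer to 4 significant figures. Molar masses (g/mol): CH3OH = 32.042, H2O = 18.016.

78.02 g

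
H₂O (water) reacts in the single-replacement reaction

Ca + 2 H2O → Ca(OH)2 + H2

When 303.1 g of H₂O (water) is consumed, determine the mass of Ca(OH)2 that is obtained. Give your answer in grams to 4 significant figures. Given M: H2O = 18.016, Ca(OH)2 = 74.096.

623.3 g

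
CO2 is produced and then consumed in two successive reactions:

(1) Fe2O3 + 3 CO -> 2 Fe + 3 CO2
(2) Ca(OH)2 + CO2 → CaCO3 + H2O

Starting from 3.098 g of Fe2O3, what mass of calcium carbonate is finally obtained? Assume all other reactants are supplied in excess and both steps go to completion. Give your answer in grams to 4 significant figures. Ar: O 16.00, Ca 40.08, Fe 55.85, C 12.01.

M(Fe2O3) = 2(55.85) + 3(16.00) = 159.70 g/mol.
M(CaCO3) = 40.08 + 12.01 + 3(16.00) = 100.09 g/mol.
n(Fe2O3) = 3.0980 / 159.70 = 0.019399 mol.
Step 1 gives a 1:3 ratio of Fe2O3 to CO2, so n(CO2) = 0.058197 mol.
In step 2 the CO2:CaCO3 ratio is 1:1, so n(CaCO3) = 0.058197 mol.
Mass of CaCO3 = 0.058197 × 100.09 = 5.8249 g.

5.825 g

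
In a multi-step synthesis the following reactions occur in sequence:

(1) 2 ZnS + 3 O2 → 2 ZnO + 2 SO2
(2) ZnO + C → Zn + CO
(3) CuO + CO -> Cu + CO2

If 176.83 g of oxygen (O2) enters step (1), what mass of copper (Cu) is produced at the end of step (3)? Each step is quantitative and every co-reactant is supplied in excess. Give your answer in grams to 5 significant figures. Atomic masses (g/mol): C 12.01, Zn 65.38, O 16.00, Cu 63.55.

M(O2) = 2(16.00) = 32.00 g/mol.
M(Cu) = 63.55 g/mol.
n(O2) = 176.83 / 32.00 = 5.52594 mol.
Reaction (1): O2→ZnO ratio 3:2 ⇒ n(ZnO) = 3.68396 mol.
Reaction (2): ZnO→CO ratio 1:1 ⇒ n(CO) = 3.68396 mol.
Reaction (3): CO→Cu ratio 1:1 ⇒ n(Cu) = 3.68396 mol.
Mass of Cu = 3.68396 × 63.55 = 234.116 g.

234.12 g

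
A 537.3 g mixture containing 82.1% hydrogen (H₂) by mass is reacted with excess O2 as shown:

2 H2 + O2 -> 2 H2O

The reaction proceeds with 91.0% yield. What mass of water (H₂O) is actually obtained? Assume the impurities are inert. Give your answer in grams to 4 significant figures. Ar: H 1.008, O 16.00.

Pure H2 available = 537.3 g × 0.821 = 441.12 g.
M(H2) = 2(1.008) = 2.016 g/mol.
M(H2O) = 2(1.008) + 16.00 = 18.016 g/mol.
n(H2) = 441.12 g / 2.016 g/mol = 218.81 mol.
From the equation the H2:H2O mole ratio is 2:2, so n(H2O) = 218.81 × 2/2 = 218.81 mol.
Mass of H2O = 218.81 mol × 18.016 g/mol = 3942.1 g.
Actual mass collected = 3942.1 g × 0.910 = 3587.3 g.

3587 g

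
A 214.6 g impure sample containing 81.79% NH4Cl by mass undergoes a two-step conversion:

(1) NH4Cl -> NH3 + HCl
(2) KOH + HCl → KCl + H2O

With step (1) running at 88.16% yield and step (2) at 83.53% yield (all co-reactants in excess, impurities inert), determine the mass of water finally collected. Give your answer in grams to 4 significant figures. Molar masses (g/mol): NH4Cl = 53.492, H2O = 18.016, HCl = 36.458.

43.53 g

Pure NH4Cl = 214.6 × 0.8179 = 175.52 g.
n(NH4Cl) = 175.52 / 53.492 = 3.2813 mol.
Step 1 (NH4Cl:HCl = 1:1): theoretical n(HCl) = 3.2813 mol; at 88.16% yield, n(HCl) = 2.8928 mol.
Step 2 (HCl:H2O = 1:1): theoretical n(H2O) = 2.8928 mol, so theoretical mass = 2.8928 × 18.016 = 52.116 g.
At 83.53% yield, actual mass of H2O = 52.116 × 0.8353 = 43.532 g.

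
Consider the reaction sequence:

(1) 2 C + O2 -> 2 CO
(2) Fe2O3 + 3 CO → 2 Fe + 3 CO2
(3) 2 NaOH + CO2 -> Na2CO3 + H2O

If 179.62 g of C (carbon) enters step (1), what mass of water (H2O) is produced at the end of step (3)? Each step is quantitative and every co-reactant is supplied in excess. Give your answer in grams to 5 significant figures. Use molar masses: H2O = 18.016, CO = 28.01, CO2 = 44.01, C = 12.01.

n(C) = 179.62 / 12.01 = 14.9559 mol.
Reaction (1): C→CO ratio 2:2 ⇒ n(CO) = 14.9559 mol.
Reaction (2): CO→CO2 ratio 3:3 ⇒ n(CO2) = 14.9559 mol.
Reaction (3): CO2→H2O ratio 1:1 ⇒ n(H2O) = 14.9559 mol.
Mass of H2O = 14.9559 × 18.016 = 269.445 g.

269.44 g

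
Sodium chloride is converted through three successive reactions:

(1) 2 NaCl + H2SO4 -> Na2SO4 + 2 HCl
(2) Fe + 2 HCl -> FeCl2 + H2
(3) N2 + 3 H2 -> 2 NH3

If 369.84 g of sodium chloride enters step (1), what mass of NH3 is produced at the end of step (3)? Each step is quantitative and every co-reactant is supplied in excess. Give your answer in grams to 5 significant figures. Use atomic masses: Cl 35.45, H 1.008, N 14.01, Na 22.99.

35.933 g

M(NaCl) = 22.99 + 35.45 = 58.44 g/mol.
M(NH3) = 14.01 + 3(1.008) = 17.034 g/mol.
n(NaCl) = 369.84 / 58.44 = 6.32854 mol.
Reaction (1): NaCl→HCl ratio 2:2 ⇒ n(HCl) = 6.32854 mol.
Reaction (2): HCl→H2 ratio 2:1 ⇒ n(H2) = 3.16427 mol.
Reaction (3): H2→NH3 ratio 3:2 ⇒ n(NH3) = 2.10951 mol.
Mass of NH3 = 2.10951 × 17.034 = 35.9335 g.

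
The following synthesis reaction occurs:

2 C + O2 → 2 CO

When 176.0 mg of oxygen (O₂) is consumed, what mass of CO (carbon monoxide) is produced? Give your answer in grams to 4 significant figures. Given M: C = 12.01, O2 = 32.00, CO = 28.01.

0.3081 g

Convert: 176.0 mg = 0.17600 g.
n(O2) = 0.17600 g / 32.00 g/mol = 0.0055000 mol.
From the equation the O2:CO mole ratio is 1:2, so n(CO) = 0.0055000 × 2/1 = 0.011000 mol.
Mass of CO = 0.011000 mol × 28.01 g/mol = 0.30811 g.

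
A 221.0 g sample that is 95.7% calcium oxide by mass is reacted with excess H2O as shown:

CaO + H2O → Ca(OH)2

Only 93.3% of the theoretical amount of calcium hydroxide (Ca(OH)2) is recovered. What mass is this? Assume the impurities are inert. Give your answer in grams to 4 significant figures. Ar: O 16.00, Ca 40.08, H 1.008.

Pure CaO available = 221.0 g × 0.957 = 211.50 g.
M(CaO) = 40.08 + 16.00 = 56.08 g/mol.
M(Ca(OH)2) = 40.08 + 2(16.00) + 2(1.008) = 74.096 g/mol.
n(CaO) = 211.50 g / 56.08 g/mol = 3.7713 mol.
From the equation the CaO:Ca(OH)2 mole ratio is 1:1, so n(Ca(OH)2) = 3.7713 × 1/1 = 3.7713 mol.
Mass of Ca(OH)2 = 3.7713 mol × 74.096 g/mol = 279.44 g.
Actual mass collected = 279.44 g × 0.933 = 260.72 g.

260.7 g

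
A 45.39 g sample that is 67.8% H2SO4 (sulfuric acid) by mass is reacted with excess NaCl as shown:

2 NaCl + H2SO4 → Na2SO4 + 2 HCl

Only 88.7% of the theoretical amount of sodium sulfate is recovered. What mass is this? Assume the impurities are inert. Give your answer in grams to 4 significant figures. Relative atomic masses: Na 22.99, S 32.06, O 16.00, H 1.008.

Pure H2SO4 available = 45.39 g × 0.678 = 30.774 g.
M(H2SO4) = 2(1.008) + 32.06 + 4(16.00) = 98.076 g/mol.
M(Na2SO4) = 2(22.99) + 32.06 + 4(16.00) = 142.04 g/mol.
n(H2SO4) = 30.774 g / 98.076 g/mol = 0.31378 mol.
From the equation the H2SO4:Na2SO4 mole ratio is 1:1, so n(Na2SO4) = 0.31378 × 1/1 = 0.31378 mol.
Mass of Na2SO4 = 0.31378 mol × 142.04 g/mol = 44.570 g.
Actual mass collected = 44.570 g × 0.887 = 39.533 g.

39.53 g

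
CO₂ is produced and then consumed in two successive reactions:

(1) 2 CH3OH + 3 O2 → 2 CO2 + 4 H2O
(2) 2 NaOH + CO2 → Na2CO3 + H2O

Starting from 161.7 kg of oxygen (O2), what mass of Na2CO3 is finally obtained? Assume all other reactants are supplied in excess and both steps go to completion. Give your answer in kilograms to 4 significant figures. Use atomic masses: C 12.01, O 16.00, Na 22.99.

357.1 kg

M(O2) = 2(16.00) = 32.00 g/mol.
M(Na2CO3) = 2(22.99) + 12.01 + 3(16.00) = 105.99 g/mol.
161.7 kg = 161700 g.
n(O2) = 161700 / 32.00 = 5053.1 mol.
Step 1 gives a 3:2 ratio of O2 to CO2, so n(CO2) = 3368.8 mol.
In step 2 the CO2:Na2CO3 ratio is 1:1, so n(Na2CO3) = 3368.8 mol.
Mass of Na2CO3 = 3368.8 × 105.99 = 357050 g = 357.1 kg.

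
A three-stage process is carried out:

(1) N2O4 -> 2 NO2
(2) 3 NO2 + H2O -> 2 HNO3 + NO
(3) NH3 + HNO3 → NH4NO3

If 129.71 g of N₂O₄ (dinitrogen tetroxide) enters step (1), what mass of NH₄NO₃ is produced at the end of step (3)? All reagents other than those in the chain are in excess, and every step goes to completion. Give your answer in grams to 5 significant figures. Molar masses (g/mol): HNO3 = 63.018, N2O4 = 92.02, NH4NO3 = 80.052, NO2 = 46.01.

n(N2O4) = 129.71 / 92.02 = 1.40958 mol.
Reaction (1): N2O4→NO2 ratio 1:2 ⇒ n(NO2) = 2.81917 mol.
Reaction (2): NO2→HNO3 ratio 3:2 ⇒ n(HNO3) = 1.87945 mol.
Reaction (3): HNO3→NH4NO3 ratio 1:1 ⇒ n(NH4NO3) = 1.87945 mol.
Mass of NH4NO3 = 1.87945 × 80.052 = 150.453 g.

150.45 g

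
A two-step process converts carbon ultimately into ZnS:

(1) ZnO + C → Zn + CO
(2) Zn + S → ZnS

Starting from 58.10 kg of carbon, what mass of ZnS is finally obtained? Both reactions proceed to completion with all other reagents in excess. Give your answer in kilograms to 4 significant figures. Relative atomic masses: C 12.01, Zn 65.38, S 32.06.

471.4 kg

M(C) = 12.01 g/mol.
M(ZnS) = 65.38 + 32.06 = 97.44 g/mol.
58.10 kg = 58100 g.
n(C) = 58100 / 12.01 = 4837.6 mol.
Step 1 gives a 1:1 ratio of C to Zn, so n(Zn) = 4837.6 mol.
In step 2 the Zn:ZnS ratio is 1:1, so n(ZnS) = 4837.6 mol.
Mass of ZnS = 4837.6 × 97.44 = 471380 g = 471.4 kg.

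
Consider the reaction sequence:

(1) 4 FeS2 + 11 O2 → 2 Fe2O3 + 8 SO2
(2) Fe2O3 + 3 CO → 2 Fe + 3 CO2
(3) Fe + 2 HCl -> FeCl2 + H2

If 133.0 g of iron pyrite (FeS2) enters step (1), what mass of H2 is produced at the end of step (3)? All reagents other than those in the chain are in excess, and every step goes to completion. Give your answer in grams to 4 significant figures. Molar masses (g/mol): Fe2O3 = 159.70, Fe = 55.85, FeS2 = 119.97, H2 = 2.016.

2.235 g

n(FeS2) = 133.0 / 119.97 = 1.1086 mol.
Reaction (1): FeS2→Fe2O3 ratio 4:2 ⇒ n(Fe2O3) = 0.55431 mol.
Reaction (2): Fe2O3→Fe ratio 1:2 ⇒ n(Fe) = 1.1086 mol.
Reaction (3): Fe→H2 ratio 1:1 ⇒ n(H2) = 1.1086 mol.
Mass of H2 = 1.1086 × 2.016 = 2.2350 g.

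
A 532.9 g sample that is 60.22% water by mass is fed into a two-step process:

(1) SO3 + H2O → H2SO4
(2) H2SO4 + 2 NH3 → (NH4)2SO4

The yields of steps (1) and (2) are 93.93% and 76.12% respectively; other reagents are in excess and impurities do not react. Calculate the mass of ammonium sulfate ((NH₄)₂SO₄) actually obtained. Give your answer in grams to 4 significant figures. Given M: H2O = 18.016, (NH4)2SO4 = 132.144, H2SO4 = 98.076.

Pure H2O = 532.9 × 0.6022 = 320.91 g.
n(H2O) = 320.91 / 18.016 = 17.813 mol.
Step 1 (H2O:H2SO4 = 1:1): theoretical n(H2SO4) = 17.813 mol; at 93.93% yield, n(H2SO4) = 16.731 mol.
Step 2 (H2SO4:(NH4)2SO4 = 1:1): theoretical n((NH4)2SO4) = 16.731 mol, so theoretical mass = 16.731 × 132.144 = 2211.0 g.
At 76.12% yield, actual mass of (NH4)2SO4 = 2211.0 × 0.7612 = 1683.0 g.

1683 g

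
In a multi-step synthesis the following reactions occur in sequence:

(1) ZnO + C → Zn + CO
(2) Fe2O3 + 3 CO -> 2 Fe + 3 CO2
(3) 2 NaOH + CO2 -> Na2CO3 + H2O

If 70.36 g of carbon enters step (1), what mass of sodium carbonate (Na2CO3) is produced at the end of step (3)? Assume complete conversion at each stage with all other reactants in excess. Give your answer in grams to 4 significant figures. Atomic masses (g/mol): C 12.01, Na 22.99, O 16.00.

620.9 g

M(C) = 12.01 g/mol.
M(Na2CO3) = 2(22.99) + 12.01 + 3(16.00) = 105.99 g/mol.
n(C) = 70.36 / 12.01 = 5.8585 mol.
Reaction (1): C→CO ratio 1:1 ⇒ n(CO) = 5.8585 mol.
Reaction (2): CO→CO2 ratio 3:3 ⇒ n(CO2) = 5.8585 mol.
Reaction (3): CO2→Na2CO3 ratio 1:1 ⇒ n(Na2CO3) = 5.8585 mol.
Mass of Na2CO3 = 5.8585 × 105.99 = 620.94 g.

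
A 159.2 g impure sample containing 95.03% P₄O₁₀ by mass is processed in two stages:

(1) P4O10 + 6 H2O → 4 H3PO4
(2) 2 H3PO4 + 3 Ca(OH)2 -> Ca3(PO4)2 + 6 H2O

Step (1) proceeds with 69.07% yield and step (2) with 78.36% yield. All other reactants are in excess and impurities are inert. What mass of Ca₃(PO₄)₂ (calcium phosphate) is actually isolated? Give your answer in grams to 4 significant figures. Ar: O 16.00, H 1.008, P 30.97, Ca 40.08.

Pure P4O10 = 159.2 × 0.9503 = 151.29 g.
M(P4O10) = 4(30.97) + 10(16.00) = 283.88 g/mol.
M(Ca3(PO4)2) = 3(40.08) + 2(30.97) + 8(16.00) = 310.18 g/mol.
n(P4O10) = 151.29 / 283.88 = 0.53293 mol.
Step 1 (P4O10:H3PO4 = 1:4): theoretical n(H3PO4) = 2.1317 mol; at 69.07% yield, n(H3PO4) = 1.4724 mol.
Step 2 (H3PO4:Ca3(PO4)2 = 2:1): theoretical n(Ca3(PO4)2) = 0.73619 mol, so theoretical mass = 0.73619 × 310.18 = 228.35 g.
At 78.36% yield, actual mass of Ca3(PO4)2 = 228.35 × 0.7836 = 178.94 g.

178.9 g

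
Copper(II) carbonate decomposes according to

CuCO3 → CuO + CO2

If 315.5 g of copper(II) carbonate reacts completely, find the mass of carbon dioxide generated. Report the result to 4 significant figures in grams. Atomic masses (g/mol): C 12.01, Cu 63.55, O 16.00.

112.4 g

M(CuCO3) = 63.55 + 12.01 + 3(16.00) = 123.56 g/mol.
M(CO2) = 12.01 + 2(16.00) = 44.01 g/mol.
n(CuCO3) = 315.50 g / 123.56 g/mol = 2.5534 mol.
From the equation the CuCO3:CO2 mole ratio is 1:1, so n(CO2) = 2.5534 × 1/1 = 2.5534 mol.
Mass of CO2 = 2.5534 mol × 44.01 g/mol = 112.38 g.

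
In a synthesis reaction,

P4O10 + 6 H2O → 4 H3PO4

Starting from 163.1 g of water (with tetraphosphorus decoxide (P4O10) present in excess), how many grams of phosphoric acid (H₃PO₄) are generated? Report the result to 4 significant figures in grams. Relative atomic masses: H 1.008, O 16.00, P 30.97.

M(H2O) = 2(1.008) + 16.00 = 18.016 g/mol.
M(H3PO4) = 3(1.008) + 30.97 + 4(16.00) = 97.994 g/mol.
n(H2O) = 163.10 g / 18.016 g/mol = 9.0531 mol.
From the equation the H2O:H3PO4 mole ratio is 6:4, so n(H3PO4) = 9.0531 × 4/6 = 6.0354 mol.
Mass of H3PO4 = 6.0354 mol × 97.994 g/mol = 591.43 g.

591.4 g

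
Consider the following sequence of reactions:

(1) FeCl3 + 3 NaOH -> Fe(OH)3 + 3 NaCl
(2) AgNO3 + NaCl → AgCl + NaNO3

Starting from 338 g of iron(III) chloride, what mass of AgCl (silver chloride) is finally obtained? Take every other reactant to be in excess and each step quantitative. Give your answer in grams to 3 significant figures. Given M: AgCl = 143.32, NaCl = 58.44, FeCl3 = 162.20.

896 g

n(FeCl3) = 338.0 / 162.20 = 2.084 mol.
Step 1 gives a 1:3 ratio of FeCl3 to NaCl, so n(NaCl) = 6.252 mol.
In step 2 the NaCl:AgCl ratio is 1:1, so n(AgCl) = 6.252 mol.
Mass of AgCl = 6.252 × 143.32 = 896.0 g.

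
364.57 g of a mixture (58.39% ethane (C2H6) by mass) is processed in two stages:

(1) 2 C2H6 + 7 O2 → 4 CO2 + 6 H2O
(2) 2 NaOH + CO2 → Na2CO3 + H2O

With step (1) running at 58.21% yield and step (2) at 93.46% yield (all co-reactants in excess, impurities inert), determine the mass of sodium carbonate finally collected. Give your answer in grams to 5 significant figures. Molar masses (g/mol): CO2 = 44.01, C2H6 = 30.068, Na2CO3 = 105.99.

816.46 g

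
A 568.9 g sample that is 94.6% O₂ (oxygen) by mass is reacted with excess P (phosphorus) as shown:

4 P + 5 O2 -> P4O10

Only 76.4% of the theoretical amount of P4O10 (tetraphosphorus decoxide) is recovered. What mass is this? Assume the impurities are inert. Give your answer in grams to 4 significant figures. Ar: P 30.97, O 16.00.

Pure O2 available = 568.9 g × 0.946 = 538.18 g.
M(O2) = 2(16.00) = 32.00 g/mol.
M(P4O10) = 4(30.97) + 10(16.00) = 283.88 g/mol.
n(O2) = 538.18 g / 32.00 g/mol = 16.818 mol.
From the equation the O2:P4O10 mole ratio is 5:1, so n(P4O10) = 16.818 × 1/5 = 3.3636 mol.
Mass of P4O10 = 3.3636 mol × 283.88 g/mol = 954.86 g.
Actual mass collected = 954.86 g × 0.764 = 729.52 g.

729.5 g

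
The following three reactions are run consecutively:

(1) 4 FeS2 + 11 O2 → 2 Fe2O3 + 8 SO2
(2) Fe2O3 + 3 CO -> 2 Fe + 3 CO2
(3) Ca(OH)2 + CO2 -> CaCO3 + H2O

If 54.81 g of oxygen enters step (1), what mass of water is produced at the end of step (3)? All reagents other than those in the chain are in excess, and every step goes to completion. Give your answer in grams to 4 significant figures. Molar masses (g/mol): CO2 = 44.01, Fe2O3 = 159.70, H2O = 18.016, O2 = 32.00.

16.83 g

n(O2) = 54.81 / 32.00 = 1.7128 mol.
Reaction (1): O2→Fe2O3 ratio 11:2 ⇒ n(Fe2O3) = 0.31142 mol.
Reaction (2): Fe2O3→CO2 ratio 1:3 ⇒ n(CO2) = 0.93426 mol.
Reaction (3): CO2→H2O ratio 1:1 ⇒ n(H2O) = 0.93426 mol.
Mass of H2O = 0.93426 × 18.016 = 16.832 g.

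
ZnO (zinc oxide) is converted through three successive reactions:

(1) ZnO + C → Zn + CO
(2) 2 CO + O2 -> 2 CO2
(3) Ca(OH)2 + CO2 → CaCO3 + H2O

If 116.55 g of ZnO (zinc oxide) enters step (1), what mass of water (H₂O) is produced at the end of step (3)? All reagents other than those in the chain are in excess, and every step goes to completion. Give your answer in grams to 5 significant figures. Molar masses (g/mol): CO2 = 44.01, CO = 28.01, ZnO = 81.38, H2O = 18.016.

n(ZnO) = 116.55 / 81.38 = 1.43217 mol.
Reaction (1): ZnO→CO ratio 1:1 ⇒ n(CO) = 1.43217 mol.
Reaction (2): CO→CO2 ratio 2:2 ⇒ n(CO2) = 1.43217 mol.
Reaction (3): CO2→H2O ratio 1:1 ⇒ n(H2O) = 1.43217 mol.
Mass of H2O = 1.43217 × 18.016 = 25.8020 g.

25.802 g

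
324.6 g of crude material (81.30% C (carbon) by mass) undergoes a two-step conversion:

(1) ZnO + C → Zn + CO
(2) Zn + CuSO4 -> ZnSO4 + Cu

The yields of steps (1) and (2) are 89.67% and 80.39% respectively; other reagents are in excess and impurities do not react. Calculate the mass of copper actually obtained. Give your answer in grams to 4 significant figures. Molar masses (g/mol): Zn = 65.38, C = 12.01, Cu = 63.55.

Pure C = 324.6 × 0.8130 = 263.90 g.
n(C) = 263.90 / 12.01 = 21.973 mol.
Step 1 (C:Zn = 1:1): theoretical n(Zn) = 21.973 mol; at 89.67% yield, n(Zn) = 19.703 mol.
Step 2 (Zn:Cu = 1:1): theoretical n(Cu) = 19.703 mol, so theoretical mass = 19.703 × 63.55 = 1252.2 g.
At 80.39% yield, actual mass of Cu = 1252.2 × 0.8039 = 1006.6 g.

1007 g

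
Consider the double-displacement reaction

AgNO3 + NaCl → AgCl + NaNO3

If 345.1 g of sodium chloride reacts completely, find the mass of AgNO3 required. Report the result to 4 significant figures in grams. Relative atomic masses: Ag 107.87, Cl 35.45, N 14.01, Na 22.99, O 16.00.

1003 g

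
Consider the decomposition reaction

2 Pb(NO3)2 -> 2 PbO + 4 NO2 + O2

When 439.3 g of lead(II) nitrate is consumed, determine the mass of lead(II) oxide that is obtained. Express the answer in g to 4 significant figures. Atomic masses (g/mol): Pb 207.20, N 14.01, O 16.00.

296.0 g

M(Pb(NO3)2) = 207.20 + 2(14.01) + 6(16.00) = 331.22 g/mol.
M(PbO) = 207.20 + 16.00 = 223.20 g/mol.
n(Pb(NO3)2) = 439.30 g / 331.22 g/mol = 1.3263 mol.
From the equation the Pb(NO3)2:PbO mole ratio is 2:2, so n(PbO) = 1.3263 × 2/2 = 1.3263 mol.
Mass of PbO = 1.3263 mol × 223.20 g/mol = 296.03 g.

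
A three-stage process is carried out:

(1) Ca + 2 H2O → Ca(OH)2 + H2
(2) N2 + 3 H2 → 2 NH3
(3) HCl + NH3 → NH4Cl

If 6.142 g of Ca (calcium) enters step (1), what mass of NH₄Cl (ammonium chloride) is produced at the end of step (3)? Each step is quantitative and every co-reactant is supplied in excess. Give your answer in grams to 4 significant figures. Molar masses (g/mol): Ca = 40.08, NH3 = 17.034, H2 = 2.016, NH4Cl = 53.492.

n(Ca) = 6.142 / 40.08 = 0.15324 mol.
Reaction (1): Ca→H2 ratio 1:1 ⇒ n(H2) = 0.15324 mol.
Reaction (2): H2→NH3 ratio 3:2 ⇒ n(NH3) = 0.10216 mol.
Reaction (3): NH3→NH4Cl ratio 1:1 ⇒ n(NH4Cl) = 0.10216 mol.
Mass of NH4Cl = 0.10216 × 53.492 = 5.4649 g.

5.465 g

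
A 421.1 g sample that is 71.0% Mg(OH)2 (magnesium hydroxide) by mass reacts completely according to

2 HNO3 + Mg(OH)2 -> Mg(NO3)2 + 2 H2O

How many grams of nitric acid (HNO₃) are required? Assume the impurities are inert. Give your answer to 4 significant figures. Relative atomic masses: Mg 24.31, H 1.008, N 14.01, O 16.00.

646.1 g

Mass of pure Mg(OH)2 = 421.1 g × 0.710 = 298.98 g.
M(Mg(OH)2) = 24.31 + 2(16.00) + 2(1.008) = 58.326 g/mol.
M(HNO3) = 1.008 + 14.01 + 3(16.00) = 63.018 g/mol.
n(Mg(OH)2) = 298.98 g / 58.326 g/mol = 5.1260 mol.
From the equation the Mg(OH)2:HNO3 mole ratio is 1:2, so n(HNO3) = 5.1260 × 2/1 = 10.252 mol.
Mass of HNO3 = 10.252 mol × 63.018 g/mol = 646.06 g.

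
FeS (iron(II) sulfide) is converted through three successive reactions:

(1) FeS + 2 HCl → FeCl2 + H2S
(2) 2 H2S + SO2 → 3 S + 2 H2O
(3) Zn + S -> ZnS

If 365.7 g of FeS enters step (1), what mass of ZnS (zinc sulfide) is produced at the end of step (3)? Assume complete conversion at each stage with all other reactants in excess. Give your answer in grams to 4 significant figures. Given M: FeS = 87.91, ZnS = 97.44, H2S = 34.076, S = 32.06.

608.0 g

n(FeS) = 365.7 / 87.91 = 4.1599 mol.
Reaction (1): FeS→H2S ratio 1:1 ⇒ n(H2S) = 4.1599 mol.
Reaction (2): H2S→S ratio 2:3 ⇒ n(S) = 6.2399 mol.
Reaction (3): S→ZnS ratio 1:1 ⇒ n(ZnS) = 6.2399 mol.
Mass of ZnS = 6.2399 × 97.44 = 608.02 g.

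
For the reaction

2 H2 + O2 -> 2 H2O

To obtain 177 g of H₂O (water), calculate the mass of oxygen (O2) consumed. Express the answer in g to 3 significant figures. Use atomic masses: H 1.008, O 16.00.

M(H2O) = 2(1.008) + 16.00 = 18.016 g/mol.
M(O2) = 2(16.00) = 32.00 g/mol.
n(H2O) = 177.0 g / 18.016 g/mol = 9.825 mol.
From the equation the H2O:O2 mole ratio is 2:1, so n(O2) = 9.825 × 1/2 = 4.912 mol.
Mass of O2 = 4.912 mol × 32.00 g/mol = 157.2 g.

157 g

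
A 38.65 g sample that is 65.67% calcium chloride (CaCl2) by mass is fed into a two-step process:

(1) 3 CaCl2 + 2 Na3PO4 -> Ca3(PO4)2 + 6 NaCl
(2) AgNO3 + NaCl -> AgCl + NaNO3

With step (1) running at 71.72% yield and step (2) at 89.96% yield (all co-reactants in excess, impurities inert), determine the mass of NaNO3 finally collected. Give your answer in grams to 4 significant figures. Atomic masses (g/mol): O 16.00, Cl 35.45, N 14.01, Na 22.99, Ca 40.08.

Pure CaCl2 = 38.65 × 0.6567 = 25.381 g.
M(CaCl2) = 40.08 + 2(35.45) = 110.98 g/mol.
M(NaNO3) = 22.99 + 14.01 + 3(16.00) = 85.00 g/mol.
n(CaCl2) = 25.381 / 110.98 = 0.22870 mol.
Step 1 (CaCl2:NaCl = 3:6): theoretical n(NaCl) = 0.45741 mol; at 71.72% yield, n(NaCl) = 0.32805 mol.
Step 2 (NaCl:NaNO3 = 1:1): theoretical n(NaNO3) = 0.32805 mol, so theoretical mass = 0.32805 × 85.00 = 27.884 g.
At 89.96% yield, actual mass of NaNO3 = 27.884 × 0.8996 = 25.085 g.

25.08 g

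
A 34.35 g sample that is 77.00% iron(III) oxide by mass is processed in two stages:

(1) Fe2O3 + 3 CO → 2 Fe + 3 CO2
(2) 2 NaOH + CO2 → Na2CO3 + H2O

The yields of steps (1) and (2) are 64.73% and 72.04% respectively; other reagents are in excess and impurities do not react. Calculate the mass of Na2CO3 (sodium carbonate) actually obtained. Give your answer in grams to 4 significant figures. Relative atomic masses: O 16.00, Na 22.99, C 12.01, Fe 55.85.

Pure Fe2O3 = 34.35 × 0.7700 = 26.450 g.
M(Fe2O3) = 2(55.85) + 3(16.00) = 159.70 g/mol.
M(Na2CO3) = 2(22.99) + 12.01 + 3(16.00) = 105.99 g/mol.
n(Fe2O3) = 26.450 / 159.70 = 0.16562 mol.
Step 1 (Fe2O3:CO2 = 1:3): theoretical n(CO2) = 0.49686 mol; at 64.73% yield, n(CO2) = 0.32162 mol.
Step 2 (CO2:Na2CO3 = 1:1): theoretical n(Na2CO3) = 0.32162 mol, so theoretical mass = 0.32162 × 105.99 = 34.088 g.
At 72.04% yield, actual mass of Na2CO3 = 34.088 × 0.7204 = 24.557 g.

24.56 g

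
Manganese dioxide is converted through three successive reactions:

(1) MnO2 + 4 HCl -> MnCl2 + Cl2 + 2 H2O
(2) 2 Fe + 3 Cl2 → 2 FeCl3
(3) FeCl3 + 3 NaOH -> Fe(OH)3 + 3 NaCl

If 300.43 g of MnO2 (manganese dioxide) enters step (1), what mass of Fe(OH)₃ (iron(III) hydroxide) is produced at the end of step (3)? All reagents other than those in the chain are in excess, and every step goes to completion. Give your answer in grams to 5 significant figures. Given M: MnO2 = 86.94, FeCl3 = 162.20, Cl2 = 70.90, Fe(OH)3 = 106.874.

n(MnO2) = 300.43 / 86.94 = 3.45560 mol.
Reaction (1): MnO2→Cl2 ratio 1:1 ⇒ n(Cl2) = 3.45560 mol.
Reaction (2): Cl2→FeCl3 ratio 3:2 ⇒ n(FeCl3) = 2.30373 mol.
Reaction (3): FeCl3→Fe(OH)3 ratio 1:1 ⇒ n(Fe(OH)3) = 2.30373 mol.
Mass of Fe(OH)3 = 2.30373 × 106.874 = 246.209 g.

246.21 g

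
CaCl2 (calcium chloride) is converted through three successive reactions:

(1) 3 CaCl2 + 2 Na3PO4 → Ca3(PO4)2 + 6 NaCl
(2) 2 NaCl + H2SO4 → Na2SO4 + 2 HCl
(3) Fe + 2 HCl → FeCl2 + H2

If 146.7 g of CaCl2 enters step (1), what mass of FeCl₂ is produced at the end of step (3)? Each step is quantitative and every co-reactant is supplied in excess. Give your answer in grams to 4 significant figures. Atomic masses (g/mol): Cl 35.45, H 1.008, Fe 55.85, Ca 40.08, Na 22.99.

M(CaCl2) = 40.08 + 2(35.45) = 110.98 g/mol.
M(FeCl2) = 55.85 + 2(35.45) = 126.75 g/mol.
n(CaCl2) = 146.7 / 110.98 = 1.3219 mol.
Reaction (1): CaCl2→NaCl ratio 3:6 ⇒ n(NaCl) = 2.6437 mol.
Reaction (2): NaCl→HCl ratio 2:2 ⇒ n(HCl) = 2.6437 mol.
Reaction (3): HCl→FeCl2 ratio 2:1 ⇒ n(FeCl2) = 1.3219 mol.
Mass of FeCl2 = 1.3219 × 126.75 = 167.55 g.

167.5 g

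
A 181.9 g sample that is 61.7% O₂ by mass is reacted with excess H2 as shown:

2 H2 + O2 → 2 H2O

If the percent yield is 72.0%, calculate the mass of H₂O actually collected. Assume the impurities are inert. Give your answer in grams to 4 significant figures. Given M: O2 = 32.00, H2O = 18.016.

Pure O2 available = 181.9 g × 0.617 = 112.23 g.
n(O2) = 112.23 g / 32.00 g/mol = 3.5073 mol.
From the equation the O2:H2O mole ratio is 1:2, so n(H2O) = 3.5073 × 2/1 = 7.0145 mol.
Mass of H2O = 7.0145 mol × 18.016 g/mol = 126.37 g.
Actual mass collected = 126.37 g × 0.720 = 90.989 g.

90.99 g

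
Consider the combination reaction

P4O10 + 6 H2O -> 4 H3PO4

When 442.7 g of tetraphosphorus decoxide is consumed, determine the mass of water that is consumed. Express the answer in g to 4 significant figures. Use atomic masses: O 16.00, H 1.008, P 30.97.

168.6 g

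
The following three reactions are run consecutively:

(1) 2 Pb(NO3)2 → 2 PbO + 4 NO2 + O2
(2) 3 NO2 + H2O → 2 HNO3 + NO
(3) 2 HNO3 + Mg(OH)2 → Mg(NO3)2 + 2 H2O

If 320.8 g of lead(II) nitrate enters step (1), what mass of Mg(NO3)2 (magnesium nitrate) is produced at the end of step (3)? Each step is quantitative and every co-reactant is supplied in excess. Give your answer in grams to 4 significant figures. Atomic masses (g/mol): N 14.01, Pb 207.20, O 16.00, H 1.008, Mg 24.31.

95.78 g

M(Pb(NO3)2) = 207.20 + 2(14.01) + 6(16.00) = 331.22 g/mol.
M(Mg(NO3)2) = 24.31 + 2(14.01) + 6(16.00) = 148.33 g/mol.
n(Pb(NO3)2) = 320.8 / 331.22 = 0.96854 mol.
Reaction (1): Pb(NO3)2→NO2 ratio 2:4 ⇒ n(NO2) = 1.9371 mol.
Reaction (2): NO2→HNO3 ratio 3:2 ⇒ n(HNO3) = 1.2914 mol.
Reaction (3): HNO3→Mg(NO3)2 ratio 2:1 ⇒ n(Mg(NO3)2) = 0.64569 mol.
Mass of Mg(NO3)2 = 0.64569 × 148.33 = 95.776 g.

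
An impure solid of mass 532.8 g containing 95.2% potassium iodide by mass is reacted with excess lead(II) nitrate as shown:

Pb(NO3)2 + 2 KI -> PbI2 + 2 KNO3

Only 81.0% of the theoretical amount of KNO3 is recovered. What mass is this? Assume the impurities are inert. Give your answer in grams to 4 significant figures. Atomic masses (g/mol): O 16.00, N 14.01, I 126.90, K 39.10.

Pure KI available = 532.8 g × 0.952 = 507.23 g.
M(KI) = 39.10 + 126.90 = 166.00 g/mol.
M(KNO3) = 39.10 + 14.01 + 3(16.00) = 101.11 g/mol.
n(KI) = 507.23 g / 166.00 g/mol = 3.0556 mol.
From the equation the KI:KNO3 mole ratio is 2:2, so n(KNO3) = 3.0556 × 2/2 = 3.0556 mol.
Mass of KNO3 = 3.0556 mol × 101.11 g/mol = 308.95 g.
Actual mass collected = 308.95 g × 0.810 = 250.25 g.

250.2 g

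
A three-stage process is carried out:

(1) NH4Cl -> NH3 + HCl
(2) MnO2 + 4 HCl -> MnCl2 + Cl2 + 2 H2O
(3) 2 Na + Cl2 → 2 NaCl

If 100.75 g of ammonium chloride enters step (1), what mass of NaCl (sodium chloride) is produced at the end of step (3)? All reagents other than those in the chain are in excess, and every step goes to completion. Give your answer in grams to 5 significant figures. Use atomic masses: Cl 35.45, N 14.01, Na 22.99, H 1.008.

55.035 g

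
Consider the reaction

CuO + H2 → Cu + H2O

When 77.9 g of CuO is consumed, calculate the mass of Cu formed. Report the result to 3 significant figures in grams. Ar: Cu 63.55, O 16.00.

62.2 g

M(CuO) = 63.55 + 16.00 = 79.55 g/mol.
M(Cu) = 63.55 g/mol.
n(CuO) = 77.90 g / 79.55 g/mol = 0.9793 mol.
From the equation the CuO:Cu mole ratio is 1:1, so n(Cu) = 0.9793 × 1/1 = 0.9793 mol.
Mass of Cu = 0.9793 mol × 63.55 g/mol = 62.23 g.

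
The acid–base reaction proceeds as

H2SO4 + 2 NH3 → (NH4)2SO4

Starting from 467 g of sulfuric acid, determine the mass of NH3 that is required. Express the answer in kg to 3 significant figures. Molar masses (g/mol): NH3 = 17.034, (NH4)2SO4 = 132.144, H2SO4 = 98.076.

0.162 kg

n(H2SO4) = 467.0 g / 98.076 g/mol = 4.762 mol.
From the equation the H2SO4:NH3 mole ratio is 1:2, so n(NH3) = 4.762 × 2/1 = 9.523 mol.
Mass of NH3 = 9.523 mol × 17.034 g/mol = 162.2 g.
Converting to kg: 162.2 g = 0.162 kg.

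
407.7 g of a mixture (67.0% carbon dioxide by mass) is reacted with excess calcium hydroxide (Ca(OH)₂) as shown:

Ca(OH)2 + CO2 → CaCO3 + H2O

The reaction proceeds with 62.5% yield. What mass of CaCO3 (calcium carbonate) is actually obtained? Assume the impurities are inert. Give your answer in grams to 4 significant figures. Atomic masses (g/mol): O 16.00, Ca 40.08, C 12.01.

388.3 g

Pure CO2 available = 407.7 g × 0.670 = 273.16 g.
M(CO2) = 12.01 + 2(16.00) = 44.01 g/mol.
M(CaCO3) = 40.08 + 12.01 + 3(16.00) = 100.09 g/mol.
n(CO2) = 273.16 g / 44.01 g/mol = 6.2067 mol.
From the equation the CO2:CaCO3 mole ratio is 1:1, so n(CaCO3) = 6.2067 × 1/1 = 6.2067 mol.
Mass of CaCO3 = 6.2067 mol × 100.09 g/mol = 621.23 g.
Actual mass collected = 621.23 g × 0.625 = 388.27 g.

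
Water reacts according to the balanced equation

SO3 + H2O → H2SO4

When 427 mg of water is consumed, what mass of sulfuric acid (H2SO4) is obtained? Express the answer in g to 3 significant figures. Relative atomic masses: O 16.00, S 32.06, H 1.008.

M(H2O) = 2(1.008) + 16.00 = 18.016 g/mol.
M(H2SO4) = 2(1.008) + 32.06 + 4(16.00) = 98.076 g/mol.
Convert: 427 mg = 0.4270 g.
n(H2O) = 0.4270 g / 18.016 g/mol = 0.02370 mol.
From the equation the H2O:H2SO4 mole ratio is 1:1, so n(H2SO4) = 0.02370 × 1/1 = 0.02370 mol.
Mass of H2SO4 = 0.02370 mol × 98.076 g/mol = 2.325 g.

2.32 g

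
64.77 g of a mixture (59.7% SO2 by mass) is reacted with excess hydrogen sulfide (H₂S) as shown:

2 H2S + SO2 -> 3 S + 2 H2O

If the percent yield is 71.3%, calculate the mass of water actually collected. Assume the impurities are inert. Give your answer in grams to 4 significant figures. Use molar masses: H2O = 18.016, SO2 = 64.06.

Pure SO2 available = 64.77 g × 0.597 = 38.668 g.
n(SO2) = 38.668 g / 64.06 g/mol = 0.60362 mol.
From the equation the SO2:H2O mole ratio is 1:2, so n(H2O) = 0.60362 × 2/1 = 1.2072 mol.
Mass of H2O = 1.2072 mol × 18.016 g/mol = 21.750 g.
Actual mass collected = 21.750 g × 0.713 = 15.507 g.

15.51 g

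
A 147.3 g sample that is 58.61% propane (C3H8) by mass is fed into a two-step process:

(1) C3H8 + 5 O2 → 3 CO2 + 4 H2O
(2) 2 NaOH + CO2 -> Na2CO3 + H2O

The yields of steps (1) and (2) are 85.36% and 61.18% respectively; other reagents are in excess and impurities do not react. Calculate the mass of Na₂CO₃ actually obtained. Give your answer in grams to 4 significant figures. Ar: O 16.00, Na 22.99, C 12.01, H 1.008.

325.1 g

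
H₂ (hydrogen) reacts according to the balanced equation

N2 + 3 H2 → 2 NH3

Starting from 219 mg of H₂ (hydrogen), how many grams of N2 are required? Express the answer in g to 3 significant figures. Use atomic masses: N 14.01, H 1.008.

M(H2) = 2(1.008) = 2.016 g/mol.
M(N2) = 2(14.01) = 28.02 g/mol.
Convert: 219 mg = 0.2190 g.
n(H2) = 0.2190 g / 2.016 g/mol = 0.1086 mol.
From the equation the H2:N2 mole ratio is 3:1, so n(N2) = 0.1086 × 1/3 = 0.03621 mol.
Mass of N2 = 0.03621 mol × 28.02 g/mol = 1.015 g.

1.01 g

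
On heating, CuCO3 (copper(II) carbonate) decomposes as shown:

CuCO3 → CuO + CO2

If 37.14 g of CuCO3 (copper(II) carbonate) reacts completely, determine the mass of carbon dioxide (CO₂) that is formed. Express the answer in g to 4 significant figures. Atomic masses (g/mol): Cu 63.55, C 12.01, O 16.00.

M(CuCO3) = 63.55 + 12.01 + 3(16.00) = 123.56 g/mol.
M(CO2) = 12.01 + 2(16.00) = 44.01 g/mol.
n(CuCO3) = 37.140 g / 123.56 g/mol = 0.30058 mol.
From the equation the CuCO3:CO2 mole ratio is 1:1, so n(CO2) = 0.30058 × 1/1 = 0.30058 mol.
Mass of CO2 = 0.30058 mol × 44.01 g/mol = 13.229 g.

13.23 g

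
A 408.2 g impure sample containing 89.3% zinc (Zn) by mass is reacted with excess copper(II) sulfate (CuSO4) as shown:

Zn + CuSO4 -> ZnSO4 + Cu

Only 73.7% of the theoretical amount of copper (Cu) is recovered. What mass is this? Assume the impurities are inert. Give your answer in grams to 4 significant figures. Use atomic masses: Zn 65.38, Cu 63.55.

Pure Zn available = 408.2 g × 0.893 = 364.52 g.
M(Zn) = 65.38 g/mol.
M(Cu) = 63.55 g/mol.
n(Zn) = 364.52 g / 65.38 g/mol = 5.5754 mol.
From the equation the Zn:Cu mole ratio is 1:1, so n(Cu) = 5.5754 × 1/1 = 5.5754 mol.
Mass of Cu = 5.5754 mol × 63.55 g/mol = 354.32 g.
Actual mass collected = 354.32 g × 0.737 = 261.13 g.

261.1 g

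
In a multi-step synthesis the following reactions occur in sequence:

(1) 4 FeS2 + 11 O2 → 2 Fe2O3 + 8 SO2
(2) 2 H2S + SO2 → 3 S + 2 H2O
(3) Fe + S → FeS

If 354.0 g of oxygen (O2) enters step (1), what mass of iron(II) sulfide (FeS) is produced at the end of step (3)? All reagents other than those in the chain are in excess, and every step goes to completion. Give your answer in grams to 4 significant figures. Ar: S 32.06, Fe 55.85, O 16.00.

2122 g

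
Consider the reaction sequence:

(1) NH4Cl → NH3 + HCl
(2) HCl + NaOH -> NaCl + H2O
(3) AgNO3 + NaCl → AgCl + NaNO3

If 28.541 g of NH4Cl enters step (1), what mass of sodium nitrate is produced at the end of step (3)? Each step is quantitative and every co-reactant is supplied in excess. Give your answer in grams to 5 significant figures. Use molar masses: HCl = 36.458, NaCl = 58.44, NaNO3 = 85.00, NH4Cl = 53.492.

45.352 g

n(NH4Cl) = 28.541 / 53.492 = 0.533556 mol.
Reaction (1): NH4Cl→HCl ratio 1:1 ⇒ n(HCl) = 0.533556 mol.
Reaction (2): HCl→NaCl ratio 1:1 ⇒ n(NaCl) = 0.533556 mol.
Reaction (3): NaCl→NaNO3 ratio 1:1 ⇒ n(NaNO3) = 0.533556 mol.
Mass of NaNO3 = 0.533556 × 85.00 = 45.3523 g.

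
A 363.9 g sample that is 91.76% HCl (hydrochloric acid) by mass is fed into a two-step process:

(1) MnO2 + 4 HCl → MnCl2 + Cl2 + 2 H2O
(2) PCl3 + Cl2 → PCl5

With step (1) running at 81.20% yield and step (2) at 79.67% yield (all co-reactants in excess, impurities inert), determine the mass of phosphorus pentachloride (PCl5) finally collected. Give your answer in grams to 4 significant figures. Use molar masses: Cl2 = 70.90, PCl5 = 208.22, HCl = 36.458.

308.4 g

Pure HCl = 363.9 × 0.9176 = 333.91 g.
n(HCl) = 333.91 / 36.458 = 9.1589 mol.
Step 1 (HCl:Cl2 = 4:1): theoretical n(Cl2) = 2.2897 mol; at 81.20% yield, n(Cl2) = 1.8593 mol.
Step 2 (Cl2:PCl5 = 1:1): theoretical n(PCl5) = 1.8593 mol, so theoretical mass = 1.8593 × 208.22 = 387.13 g.
At 79.67% yield, actual mass of PCl5 = 387.13 × 0.7967 = 308.43 g.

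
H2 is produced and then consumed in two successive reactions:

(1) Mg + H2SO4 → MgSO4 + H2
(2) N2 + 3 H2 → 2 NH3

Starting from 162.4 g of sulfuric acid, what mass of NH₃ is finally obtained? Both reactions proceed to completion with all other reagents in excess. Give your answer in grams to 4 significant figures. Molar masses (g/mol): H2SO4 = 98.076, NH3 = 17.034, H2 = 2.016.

18.80 g

n(H2SO4) = 162.40 / 98.076 = 1.6559 mol.
Step 1 gives a 1:1 ratio of H2SO4 to H2, so n(H2) = 1.6559 mol.
In step 2 the H2:NH3 ratio is 3:2, so n(NH3) = 1.1039 mol.
Mass of NH3 = 1.1039 × 17.034 = 18.804 g.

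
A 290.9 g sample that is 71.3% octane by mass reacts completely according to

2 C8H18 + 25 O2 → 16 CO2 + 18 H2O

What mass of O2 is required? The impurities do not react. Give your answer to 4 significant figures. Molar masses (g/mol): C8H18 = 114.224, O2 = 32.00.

Mass of pure C8H18 = 290.9 g × 0.713 = 207.41 g.
n(C8H18) = 207.41 g / 114.224 g/mol = 1.8158 mol.
From the equation the C8H18:O2 mole ratio is 2:25, so n(O2) = 1.8158 × 25/2 = 22.698 mol.
Mass of O2 = 22.698 mol × 32.00 g/mol = 726.33 g.

726.3 g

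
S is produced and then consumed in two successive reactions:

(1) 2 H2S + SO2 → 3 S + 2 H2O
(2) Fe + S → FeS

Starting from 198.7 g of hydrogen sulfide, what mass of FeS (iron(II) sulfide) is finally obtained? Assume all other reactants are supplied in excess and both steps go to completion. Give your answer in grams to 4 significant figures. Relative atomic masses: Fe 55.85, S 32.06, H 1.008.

M(H2S) = 2(1.008) + 32.06 = 34.076 g/mol.
M(FeS) = 55.85 + 32.06 = 87.91 g/mol.
n(H2S) = 198.70 / 34.076 = 5.8311 mol.
Step 1 gives a 2:3 ratio of H2S to S, so n(S) = 8.7466 mol.
In step 2 the S:FeS ratio is 1:1, so n(FeS) = 8.7466 mol.
Mass of FeS = 8.7466 × 87.91 = 768.92 g.

768.9 g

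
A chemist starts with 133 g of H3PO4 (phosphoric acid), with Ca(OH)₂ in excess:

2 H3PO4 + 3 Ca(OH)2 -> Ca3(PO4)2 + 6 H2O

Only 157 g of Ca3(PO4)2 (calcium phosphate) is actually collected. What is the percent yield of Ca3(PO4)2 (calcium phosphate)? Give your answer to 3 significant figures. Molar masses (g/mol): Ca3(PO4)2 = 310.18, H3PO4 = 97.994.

74.6 %

n(H3PO4) = 133.0 g / 97.994 g/mol = 1.357 mol.
From the equation the H3PO4:Ca3(PO4)2 mole ratio is 2:1, so n(Ca3(PO4)2) = 1.357 × 1/2 = 0.6786 mol.
Mass of Ca3(PO4)2 = 0.6786 mol × 310.18 g/mol = 210.5 g.
This is the theoretical yield. Percent yield = 157 g / 210.5 g × 100% = 74.59%.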